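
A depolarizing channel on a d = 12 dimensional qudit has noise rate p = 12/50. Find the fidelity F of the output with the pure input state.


F = (1-p) + p/d
= (1 - 0.2400) + 0.2400/12
= 0.7600 + 0.0200
= 0.7800

0.7800


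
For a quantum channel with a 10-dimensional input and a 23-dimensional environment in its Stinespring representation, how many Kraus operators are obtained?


Tracing out the environment in an orthonormal basis {|i>_E} gives Kraus operators K_i = <i|_E U |0>_E.
Number of Kraus operators = dim(H_env) = d_env
= 23

23


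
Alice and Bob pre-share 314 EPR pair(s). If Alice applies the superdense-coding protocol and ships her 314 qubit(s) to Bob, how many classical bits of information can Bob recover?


Superdense coding allows 2 classical bits per shared entangled pair.
314 pair(s) -> 2 * 314 = 628 classical bits

628


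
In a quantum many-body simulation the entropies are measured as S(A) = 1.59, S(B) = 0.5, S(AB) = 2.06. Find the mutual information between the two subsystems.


I(A:B) = S(A) + S(B) - S(AB)
= 1.59 + 0.5 - 2.06
= 0.0300

0.0300


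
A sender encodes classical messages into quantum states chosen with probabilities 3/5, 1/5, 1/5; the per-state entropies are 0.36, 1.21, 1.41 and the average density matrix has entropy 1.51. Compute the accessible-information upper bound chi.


chi = S(rho) - sum_i p_i * S(rho_i)
Weighted entropy = 3/5 * 0.36 + 1/5 * 1.21 + 1/5 * 1.41
= 0.7400
chi = 1.51 - 0.7400
= 0.7700

0.7700


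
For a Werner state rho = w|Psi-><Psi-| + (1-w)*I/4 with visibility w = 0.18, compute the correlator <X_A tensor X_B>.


|Psi-> = (|01> - |10>)/sqrt(2)
For the pure Bell state, <X_A X_B> = -1 (Bell-state Pauli correlator).
The maximally-mixed part I/4 has tr(I/4 * P tensor P) = 0 for any traceless Pauli P.
So <X_A X_B>_rho = w * (-1) + (1 - w) * 0
= 0.18 * (-1)
= -0.1800

-0.1800


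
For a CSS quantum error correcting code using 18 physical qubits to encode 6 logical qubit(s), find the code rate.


Code rate R = k/n
= 6/18
= 0.3333

0.3333


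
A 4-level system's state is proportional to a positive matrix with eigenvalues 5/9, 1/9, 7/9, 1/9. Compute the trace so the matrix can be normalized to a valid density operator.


tr(M) = sum of eigenvalues
= 5/9 + 1/9 + 7/9 + 1/9
= 14/9
= 1.5556

1.5556


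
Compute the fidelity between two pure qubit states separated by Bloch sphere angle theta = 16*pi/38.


For states separated by angle theta on Bloch sphere:
F = cos^2(theta/2)
theta = 16*pi/38 = 1.3228
theta/2 = 0.6614
cos(theta/2) = 0.7891
F = 0.6227

0.6227


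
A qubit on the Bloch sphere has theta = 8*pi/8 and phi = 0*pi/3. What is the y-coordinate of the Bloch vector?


theta = 3.1416, phi = 0.0000
r_y = sin(theta)*sin(phi) = 0.0000 * 0.0000
r_y = 0.0000

0.0000


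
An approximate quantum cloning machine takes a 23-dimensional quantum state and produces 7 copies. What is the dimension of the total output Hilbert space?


Output space = H^(tensor 7) where dim(H) = 23
dim = 23^7
= 529 (after 2 factors)
= 12167 (after 3 factors)
= 279841 (after 4 factors)
= 6436343 (after 5 factors)
= 148035889 (after 6 factors)
= 3404825447 (after 7 factors)
= 3404825447

3404825447


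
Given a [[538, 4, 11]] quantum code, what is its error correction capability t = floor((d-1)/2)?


Code parameters: [[538, 4, 11]], distance d = 11.
Number of correctable errors = floor((d-1)/2)
= floor((11 - 1)/2)
= floor(10/2)
= 5

5


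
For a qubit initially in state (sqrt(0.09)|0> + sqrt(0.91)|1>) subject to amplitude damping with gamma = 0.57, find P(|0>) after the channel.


For amplitude damping with parameter gamma on state sqrt(a)|0> + sqrt(b)|1>:
alpha^2 = 0.09, beta^2 = 0.91
P(|0>) = alpha^2 + gamma * beta^2
= 0.09 + 0.57 * 0.91
= 0.09 + 0.5187
= 0.6087

0.6087


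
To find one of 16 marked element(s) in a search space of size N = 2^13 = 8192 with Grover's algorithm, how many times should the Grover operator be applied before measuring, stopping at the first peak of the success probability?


After j Grover iterations the success probability is P(j) = sin^2((2j+1)*theta), where sin(theta) = sqrt(k/N).
N = 2^13 = 8192, k = 16
sin(theta) = sqrt(k/N) = 0.04419417382
theta = arcsin(sqrt(k/N)) = 0.04420857261 rad
P(j) reaches its first maximum when (2j+1)*theta is as close as possible to pi/2, i.e. j = round(pi/(4*theta) - 1/2).
pi/(4*theta) - 1/2 = 17.2657
(For comparison, the common estimate pi/4 * sqrt(N/k) = 17.7715; the exact maximiser is used here.)
Optimal iterations = 17

17


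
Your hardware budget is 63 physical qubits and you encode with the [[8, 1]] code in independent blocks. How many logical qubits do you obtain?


Each code block uses 8 physical qubits for 1 logical qubit(s).
Number of complete blocks = floor(63 / 8) = 7
Logical qubits = 7 * 1
= 7

7


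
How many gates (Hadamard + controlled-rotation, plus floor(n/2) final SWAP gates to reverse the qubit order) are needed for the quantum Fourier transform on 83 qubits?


Hadamard gates: 83
Controlled rotations: n*(n-1)/2 = 83*82/2 = 3403
SWAP gates: floor(n/2) = floor(83/2) = 41
Total = 83 + 3403 + 41
= 3527

3527


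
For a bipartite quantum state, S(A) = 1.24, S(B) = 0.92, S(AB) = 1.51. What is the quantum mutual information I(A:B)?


I(A:B) = S(A) + S(B) - S(AB)
= 1.24 + 0.92 - 1.51
= 0.6500

0.6500


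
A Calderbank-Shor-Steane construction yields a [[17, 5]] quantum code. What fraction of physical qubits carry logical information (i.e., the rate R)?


Code rate R = k/n
= 5/17
= 0.2941

0.2941


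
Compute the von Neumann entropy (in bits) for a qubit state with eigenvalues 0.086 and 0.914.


S = -p*log2(p) - (1-p)*log2(1-p)
p = 0.0860, 1-p = 0.9140
= -0.0860 * log2(0.0860) - 0.9140 * log2(0.9140)
= -(-0.3044) - (-0.1186)
= 0.4230

0.4230


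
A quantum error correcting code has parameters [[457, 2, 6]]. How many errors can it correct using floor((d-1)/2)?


Code parameters: [[457, 2, 6]], distance d = 6.
Number of correctable errors = floor((d-1)/2)
= floor((6 - 1)/2)
= floor(5/2)
= 2

2


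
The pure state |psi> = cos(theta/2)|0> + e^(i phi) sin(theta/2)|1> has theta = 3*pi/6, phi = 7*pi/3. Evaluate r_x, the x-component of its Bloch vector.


theta = 1.5708, phi = 7.3304
r_x = sin(theta)*cos(phi) = 1.0000 * 0.5000
r_x = 0.5000

0.5000


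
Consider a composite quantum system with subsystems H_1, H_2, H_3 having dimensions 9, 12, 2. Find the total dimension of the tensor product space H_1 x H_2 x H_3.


dim(H_1 x H_2 x H_3) = 9 * 12 * 2
= 108 * 2
= 216

216


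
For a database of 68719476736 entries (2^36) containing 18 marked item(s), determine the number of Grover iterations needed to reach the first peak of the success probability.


After j Grover iterations the success probability is P(j) = sin^2((2j+1)*theta), where sin(theta) = sqrt(k/N).
N = 2^36 = 68719476736, k = 18
sin(theta) = sqrt(k/N) = 1.618438983e-05
theta = arcsin(sqrt(k/N)) = 1.618438983e-05 rad
P(j) reaches its first maximum when (2j+1)*theta is as close as possible to pi/2, i.e. j = round(pi/(4*theta) - 1/2).
pi/(4*theta) - 1/2 = 48527.6294
(For comparison, the common estimate pi/4 * sqrt(N/k) = 48528.1294; the exact maximiser is used here.)
Optimal iterations = 48528

48528


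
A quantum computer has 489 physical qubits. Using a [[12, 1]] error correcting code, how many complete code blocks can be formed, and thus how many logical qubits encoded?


Each code block uses 12 physical qubits for 1 logical qubit(s).
Number of complete blocks = floor(489 / 12) = 40
Logical qubits = 40 * 1
= 40

40


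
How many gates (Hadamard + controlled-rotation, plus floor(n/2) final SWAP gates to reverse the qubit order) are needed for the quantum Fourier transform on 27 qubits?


Hadamard gates: 27
Controlled rotations: n*(n-1)/2 = 27*26/2 = 351
SWAP gates: floor(n/2) = floor(27/2) = 13
Total = 27 + 351 + 13
= 391

391


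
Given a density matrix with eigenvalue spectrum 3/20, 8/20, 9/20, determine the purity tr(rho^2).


tr(rho^2) = sum of eigenvalues squared
= (3/20)^2 + (8/20)^2 + (9/20)^2
= (9 + 64 + 81) / 400
= 154/400
= 0.3850

0.3850


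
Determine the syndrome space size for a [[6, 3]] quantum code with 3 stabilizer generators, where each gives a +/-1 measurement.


Each stabilizer generator gives a binary (+1 or -1) measurement outcome.
With 3 independent generators:
Total syndromes = 2^3
= 8

8


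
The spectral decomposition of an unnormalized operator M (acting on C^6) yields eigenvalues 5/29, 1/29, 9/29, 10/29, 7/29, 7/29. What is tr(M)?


tr(M) = sum of eigenvalues
= 5/29 + 1/29 + 9/29 + 10/29 + 7/29 + 7/29
= 39/29
= 1.3448

1.3448


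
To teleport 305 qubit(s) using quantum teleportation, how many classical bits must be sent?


Quantum teleportation requires 2 classical bits per qubit teleported.
305 qubit(s) -> 2 * 305 = 610 classical bits

610


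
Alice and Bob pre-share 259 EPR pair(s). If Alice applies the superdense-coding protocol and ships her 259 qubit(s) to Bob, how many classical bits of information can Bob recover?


Superdense coding allows 2 classical bits per shared entangled pair.
259 pair(s) -> 2 * 259 = 518 classical bits

518


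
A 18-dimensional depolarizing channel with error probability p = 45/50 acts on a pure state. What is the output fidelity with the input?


F = (1-p) + p/d
= (1 - 0.9000) + 0.9000/18
= 0.1000 + 0.0500
= 0.1500

0.1500


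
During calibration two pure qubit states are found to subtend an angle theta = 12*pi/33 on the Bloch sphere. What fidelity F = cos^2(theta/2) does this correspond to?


For states separated by angle theta on Bloch sphere:
F = cos^2(theta/2)
theta = 12*pi/33 = 1.1424
theta/2 = 0.5712
cos(theta/2) = 0.8413
F = 0.7077

0.7077


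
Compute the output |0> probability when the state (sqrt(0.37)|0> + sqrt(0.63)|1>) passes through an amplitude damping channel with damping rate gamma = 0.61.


For amplitude damping with parameter gamma on state sqrt(a)|0> + sqrt(b)|1>:
alpha^2 = 0.37, beta^2 = 0.63
P(|0>) = alpha^2 + gamma * beta^2
= 0.37 + 0.61 * 0.63
= 0.37 + 0.3843
= 0.7543

0.7543


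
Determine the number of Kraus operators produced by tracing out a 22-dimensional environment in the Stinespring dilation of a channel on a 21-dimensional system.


Tracing out the environment in an orthonormal basis {|i>_E} gives Kraus operators K_i = <i|_E U |0>_E.
Number of Kraus operators = dim(H_env) = d_env
= 22

22


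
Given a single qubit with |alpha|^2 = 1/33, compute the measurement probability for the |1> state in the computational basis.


|alpha|^2 = 1/33 = 0.0303
|beta|^2 = 1 - 1/33 = 32/33 = 0.9697
P(|1>) = |beta|^2 = 0.9697

0.9697


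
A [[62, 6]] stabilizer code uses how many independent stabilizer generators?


For an [[n,k]] stabilizer code:
Number of stabilizer generators = n - k
= 62 - 6
= 56

56


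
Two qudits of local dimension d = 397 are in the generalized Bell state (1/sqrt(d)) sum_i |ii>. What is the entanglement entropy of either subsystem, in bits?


For a maximally entangled state in d x d:
S = log2(d) = log2(397)
= 8.6330

8.6330


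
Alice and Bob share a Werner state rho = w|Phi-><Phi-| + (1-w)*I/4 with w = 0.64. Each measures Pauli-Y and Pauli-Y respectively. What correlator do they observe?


|Phi-> = (|00> - |11>)/sqrt(2)
For the pure Bell state, <Y_A Y_B> = +1 (Bell-state Pauli correlator).
The maximally-mixed part I/4 has tr(I/4 * P tensor P) = 0 for any traceless Pauli P.
So <Y_A Y_B>_rho = w * (+1) + (1 - w) * 0
= 0.64 * (+1)
= 0.6400

0.6400


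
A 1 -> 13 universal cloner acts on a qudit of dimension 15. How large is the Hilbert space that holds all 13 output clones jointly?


Output space = H^(tensor 13) where dim(H) = 15
dim = 15^13
= 225 (after 2 factors)
= 3375 (after 3 factors)
= 50625 (after 4 factors)
= 759375 (after 5 factors)
= 11390625 (after 6 factors)
= 170859375 (after 7 factors)
= 2562890625 (after 8 factors)
= 38443359375 (after 9 factors)
= 576650390625 (after 10 factors)
= 8649755859375 (after 11 factors)
= 129746337890625 (after 12 factors)
= 1946195068359375 (after 13 factors)
= 1946195068359375

1946195068359375


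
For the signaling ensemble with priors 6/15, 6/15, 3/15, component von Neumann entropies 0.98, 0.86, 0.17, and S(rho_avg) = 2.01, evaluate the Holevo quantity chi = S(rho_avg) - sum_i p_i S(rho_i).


chi = S(rho) - sum_i p_i * S(rho_i)
Weighted entropy = 6/15 * 0.98 + 6/15 * 0.86 + 3/15 * 0.17
= 0.7700
chi = 2.01 - 0.7700
= 1.2400

1.2400


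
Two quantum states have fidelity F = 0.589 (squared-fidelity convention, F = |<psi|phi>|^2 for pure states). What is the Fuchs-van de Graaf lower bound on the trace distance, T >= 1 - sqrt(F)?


Fuchs-van de Graaf (squared-fidelity convention): 1 - sqrt(F) <= T <= sqrt(1 - F).
Lower bound: T >= 1 - sqrt(F)
sqrt(F) = sqrt(0.589) = 0.7675
T >= 1 - 0.7675
T >= 0.2325

0.2325


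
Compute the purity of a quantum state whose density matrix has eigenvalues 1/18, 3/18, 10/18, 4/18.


tr(rho^2) = sum of eigenvalues squared
= (1/18)^2 + (3/18)^2 + (10/18)^2 + (4/18)^2
= (1 + 9 + 100 + 16) / 324
= 126/324
= 0.3889

0.3889


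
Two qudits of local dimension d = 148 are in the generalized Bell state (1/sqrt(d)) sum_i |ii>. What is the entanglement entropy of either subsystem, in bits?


For a maximally entangled state in d x d:
S = log2(d) = log2(148)
= 7.2095

7.2095


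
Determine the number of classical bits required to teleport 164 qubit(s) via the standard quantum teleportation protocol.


Quantum teleportation requires 2 classical bits per qubit teleported.
164 qubit(s) -> 2 * 164 = 328 classical bits

328


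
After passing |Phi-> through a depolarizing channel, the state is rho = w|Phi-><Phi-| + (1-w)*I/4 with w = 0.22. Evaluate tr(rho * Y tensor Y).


|Phi-> = (|00> - |11>)/sqrt(2)
For the pure Bell state, <Y_A Y_B> = +1 (Bell-state Pauli correlator).
The maximally-mixed part I/4 has tr(I/4 * P tensor P) = 0 for any traceless Pauli P.
So <Y_A Y_B>_rho = w * (+1) + (1 - w) * 0
= 0.22 * (+1)
= 0.2200

0.2200


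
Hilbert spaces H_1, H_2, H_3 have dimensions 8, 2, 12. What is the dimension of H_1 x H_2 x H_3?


dim(H_1 x H_2 x H_3) = 8 * 2 * 12
= 16 * 12
= 192

192


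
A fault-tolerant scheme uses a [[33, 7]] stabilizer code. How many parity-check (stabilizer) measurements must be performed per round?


For an [[n,k]] stabilizer code:
Number of stabilizer generators = n - k
= 33 - 7
= 26

26


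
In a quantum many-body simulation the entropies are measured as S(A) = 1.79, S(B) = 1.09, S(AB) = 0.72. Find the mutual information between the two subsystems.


I(A:B) = S(A) + S(B) - S(AB)
= 1.79 + 1.09 - 0.72
= 2.1600

2.1600


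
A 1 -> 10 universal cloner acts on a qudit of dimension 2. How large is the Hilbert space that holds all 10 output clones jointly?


Output space = H^(tensor 10) where dim(H) = 2
dim = 2^10
= 4 (after 2 factors)
= 8 (after 3 factors)
= 16 (after 4 factors)
= 32 (after 5 factors)
= 64 (after 6 factors)
= 128 (after 7 factors)
= 256 (after 8 factors)
= 512 (after 9 factors)
= 1024 (after 10 factors)
= 1024

1024


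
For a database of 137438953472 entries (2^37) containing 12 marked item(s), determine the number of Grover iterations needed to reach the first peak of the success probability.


After j Grover iterations the success probability is P(j) = sin^2((2j+1)*theta), where sin(theta) = sqrt(k/N).
N = 2^37 = 137438953472, k = 12
sin(theta) = sqrt(k/N) = 9.344061824e-06
theta = arcsin(sqrt(k/N)) = 9.344061824e-06 rad
P(j) reaches its first maximum when (2j+1)*theta is as close as possible to pi/2, i.e. j = round(pi/(4*theta) - 1/2).
pi/(4*theta) - 1/2 = 84052.6857
(For comparison, the common estimate pi/4 * sqrt(N/k) = 84053.1857; the exact maximiser is used here.)
Optimal iterations = 84053

84053


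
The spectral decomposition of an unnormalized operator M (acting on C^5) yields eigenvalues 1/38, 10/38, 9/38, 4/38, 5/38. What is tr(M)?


tr(M) = sum of eigenvalues
= 1/38 + 10/38 + 9/38 + 4/38 + 5/38
= 29/38
= 0.7632

0.7632


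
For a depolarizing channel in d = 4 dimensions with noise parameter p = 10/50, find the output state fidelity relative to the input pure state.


F = (1-p) + p/d
= (1 - 0.2000) + 0.2000/4
= 0.8000 + 0.0500
= 0.8500

0.8500


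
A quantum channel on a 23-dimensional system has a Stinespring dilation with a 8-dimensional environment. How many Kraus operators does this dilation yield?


Tracing out the environment in an orthonormal basis {|i>_E} gives Kraus operators K_i = <i|_E U |0>_E.
Number of Kraus operators = dim(H_env) = d_env
= 8

8


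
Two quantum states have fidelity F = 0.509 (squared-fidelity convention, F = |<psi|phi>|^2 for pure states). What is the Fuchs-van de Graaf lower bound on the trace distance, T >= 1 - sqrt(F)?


Fuchs-van de Graaf (squared-fidelity convention): 1 - sqrt(F) <= T <= sqrt(1 - F).
Lower bound: T >= 1 - sqrt(F)
sqrt(F) = sqrt(0.509) = 0.7134
T >= 1 - 0.7134
T >= 0.2866

0.2866


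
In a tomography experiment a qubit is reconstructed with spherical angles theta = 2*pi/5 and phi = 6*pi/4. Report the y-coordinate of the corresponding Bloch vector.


theta = 1.2566, phi = 4.7124
r_y = sin(theta)*sin(phi) = 0.9511 * -1.0000
r_y = -0.9511

-0.9511


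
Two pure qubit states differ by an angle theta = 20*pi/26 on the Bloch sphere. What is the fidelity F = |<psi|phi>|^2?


For states separated by angle theta on Bloch sphere:
F = cos^2(theta/2)
theta = 20*pi/26 = 2.4166
theta/2 = 1.2083
cos(theta/2) = 0.3546
F = 0.1257

0.1257


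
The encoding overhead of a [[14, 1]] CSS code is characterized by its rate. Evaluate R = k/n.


Code rate R = k/n
= 1/14
= 0.0714

0.0714


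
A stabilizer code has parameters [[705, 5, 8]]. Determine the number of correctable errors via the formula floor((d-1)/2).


Code parameters: [[705, 5, 8]], distance d = 8.
Number of correctable errors = floor((d-1)/2)
= floor((8 - 1)/2)
= floor(7/2)
= 3

3


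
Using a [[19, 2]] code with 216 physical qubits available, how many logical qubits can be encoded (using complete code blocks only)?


Each code block uses 19 physical qubits for 2 logical qubit(s).
Number of complete blocks = floor(216 / 19) = 11
Logical qubits = 11 * 2
= 22

22


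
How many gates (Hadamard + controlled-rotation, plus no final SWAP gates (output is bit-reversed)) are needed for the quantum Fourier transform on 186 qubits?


Hadamard gates: 186
Controlled rotations: n*(n-1)/2 = 186*185/2 = 17205
SWAP gates: 0 (omitted)
Total = 186 + 17205
= 17391

17391


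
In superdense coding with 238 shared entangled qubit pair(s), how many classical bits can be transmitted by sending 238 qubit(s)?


Superdense coding allows 2 classical bits per shared entangled pair.
238 pair(s) -> 2 * 238 = 476 classical bits

476


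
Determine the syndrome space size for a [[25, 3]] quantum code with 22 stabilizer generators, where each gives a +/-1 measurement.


Each stabilizer generator gives a binary (+1 or -1) measurement outcome.
With 22 independent generators:
Total syndromes = 2^22
= 4194304

4194304


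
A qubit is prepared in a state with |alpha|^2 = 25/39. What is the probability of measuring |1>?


|alpha|^2 = 25/39 = 0.6410
|beta|^2 = 1 - 25/39 = 14/39 = 0.3590
P(|1>) = |beta|^2 = 0.3590

0.3590


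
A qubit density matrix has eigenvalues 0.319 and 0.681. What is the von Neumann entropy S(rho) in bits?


S = -p*log2(p) - (1-p)*log2(1-p)
p = 0.3190, 1-p = 0.6810
= -0.3190 * log2(0.3190) - 0.6810 * log2(0.6810)
= -(-0.5258) - (-0.3775)
= 0.9033

0.9033


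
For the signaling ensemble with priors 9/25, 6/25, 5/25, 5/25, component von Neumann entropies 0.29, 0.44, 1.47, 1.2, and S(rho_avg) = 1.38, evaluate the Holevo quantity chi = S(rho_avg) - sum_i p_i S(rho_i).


chi = S(rho) - sum_i p_i * S(rho_i)
Weighted entropy = 9/25 * 0.29 + 6/25 * 0.44 + 5/25 * 1.47 + 5/25 * 1.2
= 0.7440
chi = 1.38 - 0.7440
= 0.6360

0.6360


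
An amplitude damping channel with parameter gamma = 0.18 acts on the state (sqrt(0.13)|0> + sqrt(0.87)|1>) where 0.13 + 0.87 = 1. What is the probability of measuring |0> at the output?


For amplitude damping with parameter gamma on state sqrt(a)|0> + sqrt(b)|1>:
alpha^2 = 0.13, beta^2 = 0.87
P(|0>) = alpha^2 + gamma * beta^2
= 0.13 + 0.18 * 0.87
= 0.13 + 0.1566
= 0.2866

0.2866


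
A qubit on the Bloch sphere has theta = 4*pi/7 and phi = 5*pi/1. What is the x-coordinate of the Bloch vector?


theta = 1.7952, phi = 15.7080
r_x = sin(theta)*cos(phi) = 0.9749 * -1.0000
r_x = -0.9749

-0.9749


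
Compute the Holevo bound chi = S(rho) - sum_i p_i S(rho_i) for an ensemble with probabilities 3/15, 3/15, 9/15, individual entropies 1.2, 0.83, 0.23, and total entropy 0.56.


chi = S(rho) - sum_i p_i * S(rho_i)
Weighted entropy = 3/15 * 1.2 + 3/15 * 0.83 + 9/15 * 0.23
= 0.5440
chi = 0.56 - 0.5440
= 0.0160

0.0160


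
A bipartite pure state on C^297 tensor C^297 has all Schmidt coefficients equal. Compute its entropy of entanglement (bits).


For a maximally entangled state in d x d:
S = log2(d) = log2(297)
= 8.2143

8.2143


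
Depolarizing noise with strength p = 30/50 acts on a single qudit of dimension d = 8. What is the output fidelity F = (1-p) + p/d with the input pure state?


F = (1-p) + p/d
= (1 - 0.6000) + 0.6000/8
= 0.4000 + 0.0750
= 0.4750

0.4750


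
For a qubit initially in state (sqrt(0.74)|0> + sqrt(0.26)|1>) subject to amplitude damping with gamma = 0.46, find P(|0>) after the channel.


For amplitude damping with parameter gamma on state sqrt(a)|0> + sqrt(b)|1>:
alpha^2 = 0.74, beta^2 = 0.26
P(|0>) = alpha^2 + gamma * beta^2
= 0.74 + 0.46 * 0.26
= 0.74 + 0.1196
= 0.8596

0.8596


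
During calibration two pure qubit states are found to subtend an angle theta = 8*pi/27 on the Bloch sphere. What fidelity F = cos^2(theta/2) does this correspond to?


For states separated by angle theta on Bloch sphere:
F = cos^2(theta/2)
theta = 8*pi/27 = 0.9308
theta/2 = 0.4654
cos(theta/2) = 0.8936
F = 0.7986

0.7986


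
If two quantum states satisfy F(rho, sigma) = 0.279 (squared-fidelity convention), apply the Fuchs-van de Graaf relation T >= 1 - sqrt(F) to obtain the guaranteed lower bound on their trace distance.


Fuchs-van de Graaf (squared-fidelity convention): 1 - sqrt(F) <= T <= sqrt(1 - F).
Lower bound: T >= 1 - sqrt(F)
sqrt(F) = sqrt(0.279) = 0.5282
T >= 1 - 0.5282
T >= 0.4718

0.4718


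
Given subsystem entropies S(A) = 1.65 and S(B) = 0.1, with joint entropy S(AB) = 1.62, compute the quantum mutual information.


I(A:B) = S(A) + S(B) - S(AB)
= 1.65 + 0.1 - 1.62
= 0.1300

0.1300


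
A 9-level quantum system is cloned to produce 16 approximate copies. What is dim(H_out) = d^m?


Output space = H^(tensor 16) where dim(H) = 9
dim = 9^16
= 81 (after 2 factors)
= 729 (after 3 factors)
= 6561 (after 4 factors)
= 59049 (after 5 factors)
= 531441 (after 6 factors)
= 4782969 (after 7 factors)
= 43046721 (after 8 factors)
= 387420489 (after 9 factors)
= 3486784401 (after 10 factors)
= 31381059609 (after 11 factors)
= 282429536481 (after 12 factors)
= 2541865828329 (after 13 factors)
= 22876792454961 (after 14 factors)
= 205891132094649 (after 15 factors)
= 1853020188851841 (after 16 factors)
= 1853020188851841

1853020188851841


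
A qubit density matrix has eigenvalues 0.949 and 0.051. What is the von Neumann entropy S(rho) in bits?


S = -p*log2(p) - (1-p)*log2(1-p)
p = 0.9490, 1-p = 0.0510
= -0.9490 * log2(0.9490) - 0.0510 * log2(0.0510)
= -(-0.0717) - (-0.2190)
= 0.2906

0.2906


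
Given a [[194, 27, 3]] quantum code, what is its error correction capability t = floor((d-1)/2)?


Code parameters: [[194, 27, 3]], distance d = 3.
Number of correctable errors = floor((d-1)/2)
= floor((3 - 1)/2)
= floor(2/2)
= 1

1


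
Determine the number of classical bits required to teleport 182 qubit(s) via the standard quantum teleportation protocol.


Quantum teleportation requires 2 classical bits per qubit teleported.
182 qubit(s) -> 2 * 182 = 364 classical bits

364


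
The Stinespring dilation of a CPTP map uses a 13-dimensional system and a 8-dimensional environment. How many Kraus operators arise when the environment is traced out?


Tracing out the environment in an orthonormal basis {|i>_E} gives Kraus operators K_i = <i|_E U |0>_E.
Number of Kraus operators = dim(H_env) = d_env
= 8

8


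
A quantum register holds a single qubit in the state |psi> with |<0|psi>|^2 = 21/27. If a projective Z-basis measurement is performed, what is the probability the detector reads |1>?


|alpha|^2 = 21/27 = 0.7778
|beta|^2 = 1 - 21/27 = 6/27 = 0.2222
P(|1>) = |beta|^2 = 0.2222

0.2222


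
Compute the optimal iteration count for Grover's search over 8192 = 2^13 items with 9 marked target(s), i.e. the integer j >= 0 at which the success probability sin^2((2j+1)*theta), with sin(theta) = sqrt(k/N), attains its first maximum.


After j Grover iterations the success probability is P(j) = sin^2((2j+1)*theta), where sin(theta) = sqrt(k/N).
N = 2^13 = 8192, k = 9
sin(theta) = sqrt(k/N) = 0.03314563037
theta = arcsin(sqrt(k/N)) = 0.03315170252 rad
P(j) reaches its first maximum when (2j+1)*theta is as close as possible to pi/2, i.e. j = round(pi/(4*theta) - 1/2).
pi/(4*theta) - 1/2 = 23.1910
(For comparison, the common estimate pi/4 * sqrt(N/k) = 23.6954; the exact maximiser is used here.)
Optimal iterations = 23

23


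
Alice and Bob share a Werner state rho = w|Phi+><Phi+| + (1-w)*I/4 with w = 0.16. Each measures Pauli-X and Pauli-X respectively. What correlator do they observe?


|Phi+> = (|00> + |11>)/sqrt(2)
For the pure Bell state, <X_A X_B> = +1 (Bell-state Pauli correlator).
The maximally-mixed part I/4 has tr(I/4 * P tensor P) = 0 for any traceless Pauli P.
So <X_A X_B>_rho = w * (+1) + (1 - w) * 0
= 0.16 * (+1)
= 0.1600

0.1600


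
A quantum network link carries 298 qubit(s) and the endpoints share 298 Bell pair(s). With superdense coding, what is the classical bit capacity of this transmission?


Superdense coding allows 2 classical bits per shared entangled pair.
298 pair(s) -> 2 * 298 = 596 classical bits

596


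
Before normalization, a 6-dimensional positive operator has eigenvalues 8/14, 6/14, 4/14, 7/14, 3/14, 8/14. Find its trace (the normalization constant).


tr(M) = sum of eigenvalues
= 8/14 + 6/14 + 4/14 + 7/14 + 3/14 + 8/14
= 36/14
= 2.5714

2.5714


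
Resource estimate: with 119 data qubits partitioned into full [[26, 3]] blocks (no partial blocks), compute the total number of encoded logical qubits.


Each code block uses 26 physical qubits for 3 logical qubit(s).
Number of complete blocks = floor(119 / 26) = 4
Logical qubits = 4 * 3
= 12

12


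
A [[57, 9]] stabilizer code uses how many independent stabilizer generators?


For an [[n,k]] stabilizer code:
Number of stabilizer generators = n - k
= 57 - 9
= 48

48


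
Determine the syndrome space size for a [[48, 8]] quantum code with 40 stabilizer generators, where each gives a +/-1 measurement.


Each stabilizer generator gives a binary (+1 or -1) measurement outcome.
With 40 independent generators:
Total syndromes = 2^40
= 1099511627776

1099511627776


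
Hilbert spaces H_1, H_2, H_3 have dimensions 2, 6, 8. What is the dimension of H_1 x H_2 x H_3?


dim(H_1 x H_2 x H_3) = 2 * 6 * 8
= 12 * 8
= 96

96


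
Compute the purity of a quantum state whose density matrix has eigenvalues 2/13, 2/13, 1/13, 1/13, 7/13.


tr(rho^2) = sum of eigenvalues squared
= (2/13)^2 + (2/13)^2 + (1/13)^2 + (1/13)^2 + (7/13)^2
= (4 + 4 + 1 + 1 + 49) / 169
= 59/169
= 0.3491

0.3491


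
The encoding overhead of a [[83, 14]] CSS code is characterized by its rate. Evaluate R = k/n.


Code rate R = k/n
= 14/83
= 0.1687

0.1687


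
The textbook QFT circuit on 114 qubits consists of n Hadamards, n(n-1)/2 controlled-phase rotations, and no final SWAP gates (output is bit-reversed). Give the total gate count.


Hadamard gates: 114
Controlled rotations: n*(n-1)/2 = 114*113/2 = 6441
SWAP gates: 0 (omitted)
Total = 114 + 6441
= 6555

6555


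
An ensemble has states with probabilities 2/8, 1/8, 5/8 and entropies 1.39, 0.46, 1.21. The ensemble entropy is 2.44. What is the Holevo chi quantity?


chi = S(rho) - sum_i p_i * S(rho_i)
Weighted entropy = 2/8 * 1.39 + 1/8 * 0.46 + 5/8 * 1.21
= 1.1612
chi = 2.44 - 1.1612
= 1.2788

1.2788


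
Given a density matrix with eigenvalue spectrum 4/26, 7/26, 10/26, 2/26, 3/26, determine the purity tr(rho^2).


tr(rho^2) = sum of eigenvalues squared
= (4/26)^2 + (7/26)^2 + (10/26)^2 + (2/26)^2 + (3/26)^2
= (16 + 49 + 100 + 4 + 9) / 676
= 178/676
= 0.2633

0.2633


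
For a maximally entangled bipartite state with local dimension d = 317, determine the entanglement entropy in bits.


For a maximally entangled state in d x d:
S = log2(d) = log2(317)
= 8.3083

8.3083


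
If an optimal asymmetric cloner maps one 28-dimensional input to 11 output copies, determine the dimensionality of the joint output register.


Output space = H^(tensor 11) where dim(H) = 28
dim = 28^11
= 784 (after 2 factors)
= 21952 (after 3 factors)
= 614656 (after 4 factors)
= 17210368 (after 5 factors)
= 481890304 (after 6 factors)
= 13492928512 (after 7 factors)
= 377801998336 (after 8 factors)
= 10578455953408 (after 9 factors)
= 296196766695424 (after 10 factors)
= 8293509467471872 (after 11 factors)
= 8293509467471872

8293509467471872


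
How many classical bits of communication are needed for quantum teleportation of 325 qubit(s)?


Quantum teleportation requires 2 classical bits per qubit teleported.
325 qubit(s) -> 2 * 325 = 650 classical bits

650


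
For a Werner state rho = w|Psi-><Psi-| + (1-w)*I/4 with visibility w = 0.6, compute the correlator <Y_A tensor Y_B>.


|Psi-> = (|01> - |10>)/sqrt(2)
For the pure Bell state, <Y_A Y_B> = -1 (Bell-state Pauli correlator).
The maximally-mixed part I/4 has tr(I/4 * P tensor P) = 0 for any traceless Pauli P.
So <Y_A Y_B>_rho = w * (-1) + (1 - w) * 0
= 0.6 * (-1)
= -0.6000

-0.6000


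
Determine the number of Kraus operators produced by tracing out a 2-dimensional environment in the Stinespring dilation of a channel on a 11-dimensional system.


Tracing out the environment in an orthonormal basis {|i>_E} gives Kraus operators K_i = <i|_E U |0>_E.
Number of Kraus operators = dim(H_env) = d_env
= 2

2


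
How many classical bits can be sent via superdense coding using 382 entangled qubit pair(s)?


Superdense coding allows 2 classical bits per shared entangled pair.
382 pair(s) -> 2 * 382 = 764 classical bits

764


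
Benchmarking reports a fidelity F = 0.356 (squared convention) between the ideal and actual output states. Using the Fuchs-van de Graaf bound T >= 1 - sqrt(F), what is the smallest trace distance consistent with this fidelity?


Fuchs-van de Graaf (squared-fidelity convention): 1 - sqrt(F) <= T <= sqrt(1 - F).
Lower bound: T >= 1 - sqrt(F)
sqrt(F) = sqrt(0.356) = 0.5967
T >= 1 - 0.5967
T >= 0.4033

0.4033


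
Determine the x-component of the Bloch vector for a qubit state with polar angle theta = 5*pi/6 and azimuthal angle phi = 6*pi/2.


theta = 2.6180, phi = 9.4248
r_x = sin(theta)*cos(phi) = 0.5000 * -1.0000
r_x = -0.5000

-0.5000


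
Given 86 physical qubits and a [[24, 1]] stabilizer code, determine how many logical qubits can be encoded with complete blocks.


Each code block uses 24 physical qubits for 1 logical qubit(s).
Number of complete blocks = floor(86 / 24) = 3
Logical qubits = 3 * 1
= 3

3


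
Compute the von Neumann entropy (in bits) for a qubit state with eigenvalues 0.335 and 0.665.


S = -p*log2(p) - (1-p)*log2(1-p)
p = 0.3350, 1-p = 0.6650
= -0.3350 * log2(0.3350) - 0.6650 * log2(0.6650)
= -(-0.5286) - (-0.3914)
= 0.9200

0.9200


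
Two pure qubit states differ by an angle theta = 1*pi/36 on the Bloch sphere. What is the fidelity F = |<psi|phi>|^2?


For states separated by angle theta on Bloch sphere:
F = cos^2(theta/2)
theta = 1*pi/36 = 0.0873
theta/2 = 0.0436
cos(theta/2) = 0.9990
F = 0.9981

0.9981


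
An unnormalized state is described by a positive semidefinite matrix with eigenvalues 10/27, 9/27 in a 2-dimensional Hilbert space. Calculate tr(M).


tr(M) = sum of eigenvalues
= 10/27 + 9/27
= 19/27
= 0.7037

0.7037


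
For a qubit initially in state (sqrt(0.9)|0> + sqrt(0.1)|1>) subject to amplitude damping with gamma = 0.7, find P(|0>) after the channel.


For amplitude damping with parameter gamma on state sqrt(a)|0> + sqrt(b)|1>:
alpha^2 = 0.9, beta^2 = 0.1
P(|0>) = alpha^2 + gamma * beta^2
= 0.9 + 0.7 * 0.1
= 0.9 + 0.0700
= 0.9700

0.9700


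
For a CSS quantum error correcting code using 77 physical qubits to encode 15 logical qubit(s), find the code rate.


Code rate R = k/n
= 15/77
= 0.1948

0.1948


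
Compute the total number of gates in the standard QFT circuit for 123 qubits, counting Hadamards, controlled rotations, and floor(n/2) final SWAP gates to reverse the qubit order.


Hadamard gates: 123
Controlled rotations: n*(n-1)/2 = 123*122/2 = 7503
SWAP gates: floor(n/2) = floor(123/2) = 61
Total = 123 + 7503 + 61
= 7687

7687


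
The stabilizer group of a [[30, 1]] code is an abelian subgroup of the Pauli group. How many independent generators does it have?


For an [[n,k]] stabilizer code:
Number of stabilizer generators = n - k
= 30 - 1
= 29

29


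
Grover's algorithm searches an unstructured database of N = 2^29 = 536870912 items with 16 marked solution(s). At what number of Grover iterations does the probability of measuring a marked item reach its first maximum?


After j Grover iterations the success probability is P(j) = sin^2((2j+1)*theta), where sin(theta) = sqrt(k/N).
N = 2^29 = 536870912, k = 16
sin(theta) = sqrt(k/N) = 0.0001726334915
theta = arcsin(sqrt(k/N)) = 0.0001726334924 rad
P(j) reaches its first maximum when (2j+1)*theta is as close as possible to pi/2, i.e. j = round(pi/(4*theta) - 1/2).
pi/(4*theta) - 1/2 = 4549.0121
(For comparison, the common estimate pi/4 * sqrt(N/k) = 4549.5121; the exact maximiser is used here.)
Optimal iterations = 4549

4549


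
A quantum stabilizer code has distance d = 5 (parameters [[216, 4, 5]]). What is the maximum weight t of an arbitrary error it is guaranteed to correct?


Code parameters: [[216, 4, 5]], distance d = 5.
Number of correctable errors = floor((d-1)/2)
= floor((5 - 1)/2)
= floor(4/2)
= 2

2


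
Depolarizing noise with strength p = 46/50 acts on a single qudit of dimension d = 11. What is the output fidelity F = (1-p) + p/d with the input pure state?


F = (1-p) + p/d
= (1 - 0.9200) + 0.9200/11
= 0.0800 + 0.0836
= 0.1636

0.1636


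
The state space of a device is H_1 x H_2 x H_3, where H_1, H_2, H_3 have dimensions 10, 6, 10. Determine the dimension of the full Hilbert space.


dim(H_1 x H_2 x H_3) = 10 * 6 * 10
= 60 * 10
= 600

600


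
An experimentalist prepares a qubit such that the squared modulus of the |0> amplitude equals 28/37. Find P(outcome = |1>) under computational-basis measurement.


|alpha|^2 = 28/37 = 0.7568
|beta|^2 = 1 - 28/37 = 9/37 = 0.2432
P(|1>) = |beta|^2 = 0.2432

0.2432


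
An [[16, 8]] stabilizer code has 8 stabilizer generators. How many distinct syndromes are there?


Each stabilizer generator gives a binary (+1 or -1) measurement outcome.
With 8 independent generators:
Total syndromes = 2^8
= 256

256


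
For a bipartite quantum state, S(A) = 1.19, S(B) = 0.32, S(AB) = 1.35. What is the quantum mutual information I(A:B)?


I(A:B) = S(A) + S(B) - S(AB)
= 1.19 + 0.32 - 1.35
= 0.1600

0.1600


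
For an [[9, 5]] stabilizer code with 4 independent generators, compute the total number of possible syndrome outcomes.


Each stabilizer generator gives a binary (+1 or -1) measurement outcome.
With 4 independent generators:
Total syndromes = 2^4
= 16

16


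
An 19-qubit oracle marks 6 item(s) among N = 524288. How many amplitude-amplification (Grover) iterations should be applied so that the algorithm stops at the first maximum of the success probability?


After j Grover iterations the success probability is P(j) = sin^2((2j+1)*theta), where sin(theta) = sqrt(k/N).
N = 2^19 = 524288, k = 6
sin(theta) = sqrt(k/N) = 0.003382911734
theta = arcsin(sqrt(k/N)) = 0.003382918186 rad
P(j) reaches its first maximum when (2j+1)*theta is as close as possible to pi/2, i.e. j = round(pi/(4*theta) - 1/2).
pi/(4*theta) - 1/2 = 231.6659
(For comparison, the common estimate pi/4 * sqrt(N/k) = 232.1663; the exact maximiser is used here.)
Optimal iterations = 232

232


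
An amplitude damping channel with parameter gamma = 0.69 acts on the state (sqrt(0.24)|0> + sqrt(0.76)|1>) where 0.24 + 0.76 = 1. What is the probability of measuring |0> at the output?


For amplitude damping with parameter gamma on state sqrt(a)|0> + sqrt(b)|1>:
alpha^2 = 0.24, beta^2 = 0.76
P(|0>) = alpha^2 + gamma * beta^2
= 0.24 + 0.69 * 0.76
= 0.24 + 0.5244
= 0.7644

0.7644


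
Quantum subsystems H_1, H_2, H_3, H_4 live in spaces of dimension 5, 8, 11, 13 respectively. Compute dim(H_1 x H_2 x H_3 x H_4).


dim(H_1 x H_2 x H_3 x H_4) = 5 * 8 * 11 * 13
= 40 * 11 * 13
= 440 * 13
= 5720

5720


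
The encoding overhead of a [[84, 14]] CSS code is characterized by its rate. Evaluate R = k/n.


Code rate R = k/n
= 14/84
= 0.1667

0.1667


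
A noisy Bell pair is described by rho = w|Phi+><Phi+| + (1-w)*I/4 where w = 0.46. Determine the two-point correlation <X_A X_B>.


|Phi+> = (|00> + |11>)/sqrt(2)
For the pure Bell state, <X_A X_B> = +1 (Bell-state Pauli correlator).
The maximally-mixed part I/4 has tr(I/4 * P tensor P) = 0 for any traceless Pauli P.
So <X_A X_B>_rho = w * (+1) + (1 - w) * 0
= 0.46 * (+1)
= 0.4600

0.4600


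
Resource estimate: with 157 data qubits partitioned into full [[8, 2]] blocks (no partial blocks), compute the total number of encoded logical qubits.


Each code block uses 8 physical qubits for 2 logical qubit(s).
Number of complete blocks = floor(157 / 8) = 19
Logical qubits = 19 * 2
= 38

38


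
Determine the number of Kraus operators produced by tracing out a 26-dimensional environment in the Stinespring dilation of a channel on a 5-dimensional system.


Tracing out the environment in an orthonormal basis {|i>_E} gives Kraus operators K_i = <i|_E U |0>_E.
Number of Kraus operators = dim(H_env) = d_env
= 26

26


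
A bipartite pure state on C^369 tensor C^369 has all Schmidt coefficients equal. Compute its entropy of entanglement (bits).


For a maximally entangled state in d x d:
S = log2(d) = log2(369)
= 8.5275

8.5275


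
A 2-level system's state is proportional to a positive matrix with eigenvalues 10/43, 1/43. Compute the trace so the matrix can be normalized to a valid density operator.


tr(M) = sum of eigenvalues
= 10/43 + 1/43
= 11/43
= 0.2558

0.2558


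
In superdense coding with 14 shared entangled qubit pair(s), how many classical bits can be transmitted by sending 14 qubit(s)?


Superdense coding allows 2 classical bits per shared entangled pair.
14 pair(s) -> 2 * 14 = 28 classical bits

28


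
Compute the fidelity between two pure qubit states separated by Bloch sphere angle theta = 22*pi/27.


For states separated by angle theta on Bloch sphere:
F = cos^2(theta/2)
theta = 22*pi/27 = 2.5598
theta/2 = 1.2799
cos(theta/2) = 0.2868
F = 0.0823

0.0823


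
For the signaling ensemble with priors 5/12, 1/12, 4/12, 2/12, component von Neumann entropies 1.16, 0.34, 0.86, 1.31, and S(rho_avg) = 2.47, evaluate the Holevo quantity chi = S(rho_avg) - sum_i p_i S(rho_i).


chi = S(rho) - sum_i p_i * S(rho_i)
Weighted entropy = 5/12 * 1.16 + 1/12 * 0.34 + 4/12 * 0.86 + 2/12 * 1.31
= 1.0167
chi = 2.47 - 1.0167
= 1.4533

1.4533


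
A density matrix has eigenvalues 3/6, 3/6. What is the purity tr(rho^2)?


tr(rho^2) = sum of eigenvalues squared
= (3/6)^2 + (3/6)^2
= (9 + 9) / 36
= 18/36
= 0.5000

0.5000
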